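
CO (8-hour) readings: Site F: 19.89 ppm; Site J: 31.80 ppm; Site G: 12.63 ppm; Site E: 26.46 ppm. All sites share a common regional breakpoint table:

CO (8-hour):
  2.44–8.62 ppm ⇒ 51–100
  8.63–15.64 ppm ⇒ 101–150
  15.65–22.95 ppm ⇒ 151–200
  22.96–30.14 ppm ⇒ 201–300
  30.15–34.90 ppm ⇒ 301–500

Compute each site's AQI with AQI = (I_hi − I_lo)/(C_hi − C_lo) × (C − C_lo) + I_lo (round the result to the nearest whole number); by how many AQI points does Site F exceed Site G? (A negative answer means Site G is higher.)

50

Site F: 19.89 lies in 15.65–22.95, so I_lo=151, I_hi=200, C_lo=15.65, C_hi=22.95.
(200−151)/(22.95−15.65) × (19.89−15.65) + 151 = 49/7.30 × 4.24 + 151 ≈ 179.46 → 179.
Site J 31.80: bracket 30.15–34.90 → index 301–500; slope 199/4.75, offset 1.65.
AQI = 301 + 199/4.75·1.65 ≈ 370.13 ⇒ 370.
Site G: row 8.63–15.64 (AQI 101–150). (150−101)·(12.63−8.63)/(15.64−8.63) + 101 = 49·4.00/7.01 + 101 ≈ 128.96 → 129.
Site E 26.46: bracket 22.96–30.14 → index 201–300; slope 99/7.18, offset 3.50.
AQI = 201 + 99/7.18·3.50 ≈ 249.26 ⇒ 249.
AQIs: Site F=179, Site J=370, Site G=129, Site E=249. Site F (179) − Site G (129) = 50.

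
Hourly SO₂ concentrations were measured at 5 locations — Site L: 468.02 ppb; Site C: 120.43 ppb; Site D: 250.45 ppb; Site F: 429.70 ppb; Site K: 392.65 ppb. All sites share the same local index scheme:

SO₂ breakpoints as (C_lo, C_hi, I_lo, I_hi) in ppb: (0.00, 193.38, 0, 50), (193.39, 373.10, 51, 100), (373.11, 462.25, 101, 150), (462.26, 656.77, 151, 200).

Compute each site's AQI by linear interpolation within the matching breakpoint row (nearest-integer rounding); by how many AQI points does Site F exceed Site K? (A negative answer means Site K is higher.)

Site L: row 462.26–656.77 (AQI 151–200). (200−151)·(468.02−462.26)/(656.77−462.26) + 151 = 49·5.76/194.51 + 151 ≈ 152.45 → 152.
Site C 120.43: bracket 0.00–193.38 → index 0–50; slope 50/193.38, offset 120.43.
AQI = 0 + 50/193.38·120.43 ≈ 31.14 ⇒ 31.
Site D: 250.45 lies in 193.39–373.10, so I_lo=51, I_hi=100, C_lo=193.39, C_hi=373.10.
(100−51)/(373.10−193.39) × (250.45−193.39) + 51 = 49/179.71 × 57.06 + 51 ≈ 66.56 → 67.
Site F 429.70: bracket 373.11–462.25 → index 101–150; slope 49/89.14, offset 56.59.
AQI = 101 + 49/89.14·56.59 ≈ 132.11 ⇒ 132.
Site K 392.65: bracket 373.11–462.25 → index 101–150; slope 49/89.14, offset 19.54.
AQI = 101 + 49/89.14·19.54 ≈ 111.74 ⇒ 112.
AQIs: Site L=152, Site C=31, Site D=67, Site F=132, Site K=112. Site F (132) − Site K (112) = 20.

20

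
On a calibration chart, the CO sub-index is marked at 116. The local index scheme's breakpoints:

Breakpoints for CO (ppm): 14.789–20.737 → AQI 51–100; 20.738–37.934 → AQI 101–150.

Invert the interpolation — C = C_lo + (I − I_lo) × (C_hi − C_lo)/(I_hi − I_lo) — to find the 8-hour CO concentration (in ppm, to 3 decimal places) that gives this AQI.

26.002

AQI 116 lies in the 101–150 band, which corresponds to 20.738–37.934 ppm.
C = 20.738 + (116−101)×(37.934−20.738)/(150−101) = 20.738 + 15×17.196/49 ≈ 26.00208 ppm → 26.002 ppm to 3 dp.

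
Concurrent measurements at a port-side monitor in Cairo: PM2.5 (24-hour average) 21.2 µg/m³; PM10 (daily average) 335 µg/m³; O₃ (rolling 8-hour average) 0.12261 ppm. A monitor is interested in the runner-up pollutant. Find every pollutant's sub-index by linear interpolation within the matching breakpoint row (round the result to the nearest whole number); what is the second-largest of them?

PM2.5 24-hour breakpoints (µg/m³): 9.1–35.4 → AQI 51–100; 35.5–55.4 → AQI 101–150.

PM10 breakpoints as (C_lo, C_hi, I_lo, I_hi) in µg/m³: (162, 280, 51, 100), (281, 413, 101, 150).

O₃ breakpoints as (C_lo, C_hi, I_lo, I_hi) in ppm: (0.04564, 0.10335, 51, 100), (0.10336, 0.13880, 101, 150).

121

PM2.5: 21.2 ∈ [9.1, 35.4] ↔ index [51, 100].
51 + (21.2−9.1)·(100−51)/(35.4−9.1) = 51 + 12.1·49/26.3 ≈ 73.54, so AQI = 74.
PM10: 335 ∈ [281, 413] ↔ index [101, 150].
101 + (335−281)·(150−101)/(413−281) = 101 + 54·49/132 ≈ 121.05, so AQI = 121.
O₃: 0.12261 lies in 0.10336–0.13880, so I_lo=101, I_hi=150, C_lo=0.10336, C_hi=0.13880.
(150−101)/(0.13880−0.10336) × (0.12261−0.10336) + 101 = 49/0.03544 × 0.01925 + 101 ≈ 127.62 → 128.
Sub-indices: PM2.5→74, PM10→121, O₃→128. Ranked high→low: 128, 121, 74. Second-highest sub-index = 121.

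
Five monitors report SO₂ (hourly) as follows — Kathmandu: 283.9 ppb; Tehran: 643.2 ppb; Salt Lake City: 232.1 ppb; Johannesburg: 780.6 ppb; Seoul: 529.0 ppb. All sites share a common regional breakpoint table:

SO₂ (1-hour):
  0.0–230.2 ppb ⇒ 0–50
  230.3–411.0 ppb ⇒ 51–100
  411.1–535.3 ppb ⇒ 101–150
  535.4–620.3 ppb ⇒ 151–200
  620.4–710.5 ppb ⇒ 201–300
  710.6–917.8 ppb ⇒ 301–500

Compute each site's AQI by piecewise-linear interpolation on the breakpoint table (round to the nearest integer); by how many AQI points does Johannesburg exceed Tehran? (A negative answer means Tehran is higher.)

Kathmandu: 283.9 ∈ [230.3, 411.0] ↔ index [51, 100].
51 + (283.9−230.3)·(100−51)/(411.0−230.3) = 51 + 53.6·49/180.7 ≈ 65.53, so AQI = 66.
Tehran: 643.2 lies in 620.4–710.5, so I_lo=201, I_hi=300, C_lo=620.4, C_hi=710.5.
(300−201)/(710.5−620.4) × (643.2−620.4) + 201 = 99/90.1 × 22.8 + 201 ≈ 226.05 → 226.
Salt Lake City: 232.1 lies in 230.3–411.0, so I_lo=51, I_hi=100, C_lo=230.3, C_hi=411.0.
(100−51)/(411.0−230.3) × (232.1−230.3) + 51 = 49/180.7 × 1.8 + 51 ≈ 51.49 → 51.
Johannesburg: row 710.6–917.8 (AQI 301–500). (500−301)·(780.6−710.6)/(917.8−710.6) + 301 = 199·70.0/207.2 + 301 ≈ 368.23 → 368.
Seoul: 529.0 ∈ [411.1, 535.3] ↔ index [101, 150].
101 + (529.0−411.1)·(150−101)/(535.3−411.1) = 101 + 117.9·49/124.2 ≈ 147.51, so AQI = 148.
AQIs: Kathmandu=66, Tehran=226, Salt Lake City=51, Johannesburg=368, Seoul=148. Johannesburg (368) − Tehran (226) = 142.

142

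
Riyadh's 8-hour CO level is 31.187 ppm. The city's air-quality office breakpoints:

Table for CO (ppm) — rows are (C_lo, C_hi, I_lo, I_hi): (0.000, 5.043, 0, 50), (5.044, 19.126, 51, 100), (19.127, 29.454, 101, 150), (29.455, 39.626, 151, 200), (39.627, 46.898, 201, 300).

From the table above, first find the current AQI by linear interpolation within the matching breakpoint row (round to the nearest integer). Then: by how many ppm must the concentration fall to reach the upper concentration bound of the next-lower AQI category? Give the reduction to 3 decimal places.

CO: 31.187 lies in 29.455–39.626, so I_lo=151, I_hi=200, C_lo=29.455, C_hi=39.626.
(200−151)/(39.626−29.455) × (31.187−29.455) + 151 = 49/10.171 × 1.732 + 151 ≈ 159.34 → 159.
Current AQI 159 is in the Unhealthy range (151–200). The next-lower category tops out at AQI 150, whose upper concentration bound is 29.454 ppm.
Reduction needed = 31.187 − 29.454 = 1.733 ppm.

1.733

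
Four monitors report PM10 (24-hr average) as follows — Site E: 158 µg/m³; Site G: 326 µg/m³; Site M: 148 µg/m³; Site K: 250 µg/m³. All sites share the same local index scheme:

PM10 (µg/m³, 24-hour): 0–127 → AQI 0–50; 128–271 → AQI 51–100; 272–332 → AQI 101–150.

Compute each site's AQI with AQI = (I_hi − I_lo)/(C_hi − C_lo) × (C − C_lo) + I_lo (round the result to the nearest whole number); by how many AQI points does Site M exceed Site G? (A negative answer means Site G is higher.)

Site E 158: bracket 128–271 → index 51–100; slope 49/143, offset 30.
AQI = 51 + 49/143·30 ≈ 61.28 ⇒ 61.
Site G: 326 ∈ [272, 332] ↔ index [101, 150].
101 + (326−272)·(150−101)/(332−272) = 101 + 54·49/60 ≈ 145.10, so AQI = 145.
Site M 148: bracket 128–271 → index 51–100; slope 49/143, offset 20.
AQI = 51 + 49/143·20 ≈ 57.85 ⇒ 58.
Site K: 250 lies in 128–271, so I_lo=51, I_hi=100, C_lo=128, C_hi=271.
(100−51)/(271−128) × (250−128) + 51 = 49/143 × 122 + 51 ≈ 92.80 → 93.
AQIs: Site E=61, Site G=145, Site M=58, Site K=93. Site M (58) − Site G (145) = -87.

-87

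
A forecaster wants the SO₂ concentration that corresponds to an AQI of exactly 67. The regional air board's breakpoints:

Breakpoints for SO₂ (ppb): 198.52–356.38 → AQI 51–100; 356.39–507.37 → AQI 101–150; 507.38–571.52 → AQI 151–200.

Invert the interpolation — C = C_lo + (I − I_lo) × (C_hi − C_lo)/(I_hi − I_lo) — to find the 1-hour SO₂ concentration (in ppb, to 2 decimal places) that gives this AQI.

250.07

AQI 67 lies in the 51–100 band, which corresponds to 198.52–356.38 ppb.
C = 198.52 + (67−51)×(356.38−198.52)/(100−51) = 198.52 + 16×157.86/49 ≈ 250.0661 ppb → 250.07 ppb to 2 dp.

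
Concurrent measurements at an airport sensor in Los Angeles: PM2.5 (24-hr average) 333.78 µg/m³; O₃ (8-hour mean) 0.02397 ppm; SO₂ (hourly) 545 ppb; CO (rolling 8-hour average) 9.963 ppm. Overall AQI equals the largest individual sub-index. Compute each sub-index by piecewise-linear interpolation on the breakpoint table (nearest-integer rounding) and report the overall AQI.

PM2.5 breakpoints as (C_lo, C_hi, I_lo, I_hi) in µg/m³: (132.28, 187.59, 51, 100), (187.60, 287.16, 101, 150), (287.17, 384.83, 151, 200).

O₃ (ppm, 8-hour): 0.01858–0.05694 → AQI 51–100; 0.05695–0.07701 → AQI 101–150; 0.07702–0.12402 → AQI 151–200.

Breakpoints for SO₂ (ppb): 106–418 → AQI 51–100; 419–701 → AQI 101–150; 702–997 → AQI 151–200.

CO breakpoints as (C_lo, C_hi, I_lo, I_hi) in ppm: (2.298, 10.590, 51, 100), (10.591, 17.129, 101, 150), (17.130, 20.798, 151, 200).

174

PM2.5: 333.78 ∈ [287.17, 384.83] ↔ index [151, 200].
151 + (333.78−287.17)·(200−151)/(384.83−287.17) = 151 + 46.61·49/97.66 ≈ 174.39, so AQI = 174.
O₃: 0.02397 lies in 0.01858–0.05694, so I_lo=51, I_hi=100, C_lo=0.01858, C_hi=0.05694.
(100−51)/(0.05694−0.01858) × (0.02397−0.01858) + 51 = 49/0.03836 × 0.00539 + 51 ≈ 57.89 → 58.
SO₂: 545 lies in 419–701, so I_lo=101, I_hi=150, C_lo=419, C_hi=701.
(150−101)/(701−419) × (545−419) + 101 = 49/282 × 126 + 101 ≈ 122.89 → 123.
CO 9.963: bracket 2.298–10.590 → index 51–100; slope 49/8.292, offset 7.665.
AQI = 51 + 49/8.292·7.665 ≈ 96.29 ⇒ 96.
Sub-indices: PM2.5→174, O₃→58, SO₂→123, CO→96. Overall AQI = max = 174; dominant pollutant is PM2.5.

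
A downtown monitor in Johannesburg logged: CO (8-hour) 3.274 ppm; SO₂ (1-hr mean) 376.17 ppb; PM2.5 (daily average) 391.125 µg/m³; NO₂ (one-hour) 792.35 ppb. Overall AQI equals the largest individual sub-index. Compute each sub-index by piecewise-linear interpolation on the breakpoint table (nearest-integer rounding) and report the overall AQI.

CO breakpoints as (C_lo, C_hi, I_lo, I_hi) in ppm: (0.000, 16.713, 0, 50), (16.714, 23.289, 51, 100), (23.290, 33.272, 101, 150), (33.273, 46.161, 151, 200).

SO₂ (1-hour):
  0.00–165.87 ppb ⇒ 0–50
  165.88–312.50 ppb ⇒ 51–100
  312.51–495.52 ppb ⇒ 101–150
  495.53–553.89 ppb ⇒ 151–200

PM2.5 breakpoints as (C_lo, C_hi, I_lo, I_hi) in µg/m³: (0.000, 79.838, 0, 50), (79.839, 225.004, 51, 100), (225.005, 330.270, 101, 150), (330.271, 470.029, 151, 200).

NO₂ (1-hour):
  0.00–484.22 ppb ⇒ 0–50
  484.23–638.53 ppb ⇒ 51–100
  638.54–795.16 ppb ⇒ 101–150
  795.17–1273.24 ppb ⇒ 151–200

172

CO: 3.274 lies in 0.000–16.713, so I_lo=0, I_hi=50, C_lo=0.000, C_hi=16.713.
(50−0)/(16.713−0.000) × (3.274−0.000) + 0 = 50/16.713 × 3.274 + 0 ≈ 9.79 → 10.
SO₂: row 312.51–495.52 (AQI 101–150). (150−101)·(376.17−312.51)/(495.52−312.51) + 101 = 49·63.66/183.01 + 101 ≈ 118.04 → 118.
PM2.5: 391.125 ∈ [330.271, 470.029] ↔ index [151, 200].
151 + (391.125−330.271)·(200−151)/(470.029−330.271) = 151 + 60.854·49/139.758 ≈ 172.34, so AQI = 172.
NO₂ 792.35: bracket 638.54–795.16 → index 101–150; slope 49/156.62, offset 153.81.
AQI = 101 + 49/156.62·153.81 ≈ 149.12 ⇒ 149.
Sub-indices: CO→10, SO₂→118, PM2.5→172, NO₂→149. Overall AQI = max = 172; dominant pollutant is PM2.5.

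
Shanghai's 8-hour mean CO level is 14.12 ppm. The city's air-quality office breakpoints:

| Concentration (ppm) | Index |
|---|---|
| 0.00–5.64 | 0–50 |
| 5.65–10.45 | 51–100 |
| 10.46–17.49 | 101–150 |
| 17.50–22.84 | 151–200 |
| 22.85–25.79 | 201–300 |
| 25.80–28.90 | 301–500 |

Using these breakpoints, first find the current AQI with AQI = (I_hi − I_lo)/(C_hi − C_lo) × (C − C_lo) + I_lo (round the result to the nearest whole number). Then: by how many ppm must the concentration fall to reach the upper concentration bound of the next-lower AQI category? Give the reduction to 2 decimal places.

3.67

CO: 14.12 ∈ [10.46, 17.49] ↔ index [101, 150].
101 + (14.12−10.46)·(150−101)/(17.49−10.46) = 101 + 3.66·49/7.03 ≈ 126.51, so AQI = 127.
Current AQI 127 is in the Unhealthy for Sensitive Groups range (101–150). The next-lower category tops out at AQI 100, whose upper concentration bound is 10.45 ppm.
Reduction needed = 14.12 − 10.45 = 3.67 ppm.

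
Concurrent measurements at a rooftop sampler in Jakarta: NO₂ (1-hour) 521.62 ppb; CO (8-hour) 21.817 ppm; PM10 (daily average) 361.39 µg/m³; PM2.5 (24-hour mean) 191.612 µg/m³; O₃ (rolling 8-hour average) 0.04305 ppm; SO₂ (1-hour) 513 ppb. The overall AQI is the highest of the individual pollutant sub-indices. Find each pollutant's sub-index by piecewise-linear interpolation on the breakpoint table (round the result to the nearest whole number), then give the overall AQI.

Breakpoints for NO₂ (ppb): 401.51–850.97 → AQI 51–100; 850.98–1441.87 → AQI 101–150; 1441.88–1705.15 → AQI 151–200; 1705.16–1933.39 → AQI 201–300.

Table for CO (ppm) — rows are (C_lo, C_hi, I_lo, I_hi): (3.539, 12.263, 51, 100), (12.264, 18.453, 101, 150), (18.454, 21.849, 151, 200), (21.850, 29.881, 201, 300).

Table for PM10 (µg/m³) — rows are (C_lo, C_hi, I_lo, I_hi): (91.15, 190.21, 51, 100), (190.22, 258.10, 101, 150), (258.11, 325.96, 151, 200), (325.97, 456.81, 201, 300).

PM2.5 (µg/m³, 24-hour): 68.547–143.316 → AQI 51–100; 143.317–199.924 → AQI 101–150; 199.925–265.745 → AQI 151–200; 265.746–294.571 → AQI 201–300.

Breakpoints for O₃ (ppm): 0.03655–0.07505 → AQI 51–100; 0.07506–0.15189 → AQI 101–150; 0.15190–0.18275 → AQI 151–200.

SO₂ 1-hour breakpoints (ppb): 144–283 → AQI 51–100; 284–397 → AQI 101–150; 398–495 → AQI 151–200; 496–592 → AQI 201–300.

228

NO₂: row 401.51–850.97 (AQI 51–100). (100−51)·(521.62−401.51)/(850.97−401.51) + 51 = 49·120.11/449.46 + 51 ≈ 64.09 → 64.
CO: 21.817 ∈ [18.454, 21.849] ↔ index [151, 200].
151 + (21.817−18.454)·(200−151)/(21.849−18.454) = 151 + 3.363·49/3.395 ≈ 199.54, so AQI = 200.
PM10: 361.39 ∈ [325.97, 456.81] ↔ index [201, 300].
201 + (361.39−325.97)·(300−201)/(456.81−325.97) = 201 + 35.42·99/130.84 ≈ 227.80, so AQI = 228.
PM2.5: row 143.317–199.924 (AQI 101–150). (150−101)·(191.612−143.317)/(199.924−143.317) + 101 = 49·48.295/56.607 + 101 ≈ 142.80 → 143.
O₃: 0.04305 lies in 0.03655–0.07505, so I_lo=51, I_hi=100, C_lo=0.03655, C_hi=0.07505.
(100−51)/(0.07505−0.03655) × (0.04305−0.03655) + 51 = 49/0.03850 × 0.00650 + 51 ≈ 59.27 → 59.
SO₂: 513 lies in 496–592, so I_lo=201, I_hi=300, C_lo=496, C_hi=592.
(300−201)/(592−496) × (513−496) + 201 = 99/96 × 17 + 201 ≈ 218.53 → 219.
Sub-indices: NO₂→64, CO→200, PM10→228, PM2.5→143, O₃→59, SO₂→219. Overall AQI = max = 228; dominant pollutant is PM10.
AQI 228: Very Unhealthy.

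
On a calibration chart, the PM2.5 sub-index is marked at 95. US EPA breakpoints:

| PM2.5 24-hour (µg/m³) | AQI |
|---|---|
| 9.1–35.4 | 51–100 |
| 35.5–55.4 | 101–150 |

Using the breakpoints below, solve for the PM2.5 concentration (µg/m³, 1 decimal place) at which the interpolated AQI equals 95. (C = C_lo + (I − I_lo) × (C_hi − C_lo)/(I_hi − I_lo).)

32.7

AQI 95 lies in the 51–100 band, which corresponds to 9.1–35.4 µg/m³.
C = 9.1 + (95−51)×(35.4−9.1)/(100−51) = 9.1 + 44×26.3/49 ≈ 32.716 µg/m³ → 32.7 µg/m³ to 1 dp.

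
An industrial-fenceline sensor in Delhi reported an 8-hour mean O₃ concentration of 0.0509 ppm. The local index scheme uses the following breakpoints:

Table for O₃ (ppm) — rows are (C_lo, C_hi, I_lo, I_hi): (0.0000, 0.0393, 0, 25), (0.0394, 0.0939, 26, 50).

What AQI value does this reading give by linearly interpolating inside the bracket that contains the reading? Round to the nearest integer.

O₃: row 0.0394–0.0939 (AQI 26–50). (50−26)·(0.0509−0.0394)/(0.0939−0.0394) + 26 = 24·0.0115/0.0545 + 26 ≈ 31.06 → 31.

31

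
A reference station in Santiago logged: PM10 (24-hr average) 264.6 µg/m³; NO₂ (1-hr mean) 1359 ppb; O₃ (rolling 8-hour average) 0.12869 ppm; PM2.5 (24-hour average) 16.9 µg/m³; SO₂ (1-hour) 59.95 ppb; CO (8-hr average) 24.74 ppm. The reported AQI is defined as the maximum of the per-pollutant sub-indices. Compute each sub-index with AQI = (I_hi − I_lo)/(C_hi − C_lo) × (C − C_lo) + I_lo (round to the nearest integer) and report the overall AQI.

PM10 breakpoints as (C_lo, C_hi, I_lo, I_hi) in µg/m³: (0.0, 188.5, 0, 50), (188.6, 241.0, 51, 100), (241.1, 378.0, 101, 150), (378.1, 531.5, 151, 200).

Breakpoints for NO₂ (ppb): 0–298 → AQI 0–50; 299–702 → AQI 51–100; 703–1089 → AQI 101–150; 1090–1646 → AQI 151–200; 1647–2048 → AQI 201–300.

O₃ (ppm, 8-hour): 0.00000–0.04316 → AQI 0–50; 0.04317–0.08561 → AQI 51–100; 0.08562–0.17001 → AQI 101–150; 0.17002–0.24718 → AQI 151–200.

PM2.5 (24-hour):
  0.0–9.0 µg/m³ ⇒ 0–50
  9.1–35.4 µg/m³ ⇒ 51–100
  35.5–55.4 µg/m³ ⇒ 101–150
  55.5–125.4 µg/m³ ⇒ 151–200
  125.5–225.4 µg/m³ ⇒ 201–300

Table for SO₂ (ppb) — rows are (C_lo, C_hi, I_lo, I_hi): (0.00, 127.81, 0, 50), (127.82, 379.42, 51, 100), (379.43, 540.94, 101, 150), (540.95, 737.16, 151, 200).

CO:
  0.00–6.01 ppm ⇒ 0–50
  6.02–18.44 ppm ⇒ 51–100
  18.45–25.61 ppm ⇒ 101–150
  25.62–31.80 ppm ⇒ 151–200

PM10: 264.6 ∈ [241.1, 378.0] ↔ index [101, 150].
101 + (264.6−241.1)·(150−101)/(378.0−241.1) = 101 + 23.5·49/136.9 ≈ 109.41, so AQI = 109.
NO₂: 1359 lies in 1090–1646, so I_lo=151, I_hi=200, C_lo=1090, C_hi=1646.
(200−151)/(1646−1090) × (1359−1090) + 151 = 49/556 × 269 + 151 ≈ 174.71 → 175.
O₃ 0.12869: bracket 0.08562–0.17001 → index 101–150; slope 49/0.08439, offset 0.04307.
AQI = 101 + 49/0.08439·0.04307 ≈ 126.01 ⇒ 126.
PM2.5: row 9.1–35.4 (AQI 51–100). (100−51)·(16.9−9.1)/(35.4−9.1) + 51 = 49·7.8/26.3 + 51 ≈ 65.53 → 66.
SO₂ 59.95: bracket 0.00–127.81 → index 0–50; slope 50/127.81, offset 59.95.
AQI = 0 + 50/127.81·59.95 ≈ 23.45 ⇒ 23.
CO: 24.74 ∈ [18.45, 25.61] ↔ index [101, 150].
101 + (24.74−18.45)·(150−101)/(25.61−18.45) = 101 + 6.29·49/7.16 ≈ 144.05, so AQI = 144.
Sub-indices: PM10→109, NO₂→175, O₃→126, PM2.5→66, SO₂→23, CO→144. Overall AQI = max = 175; dominant pollutant is NO₂.

175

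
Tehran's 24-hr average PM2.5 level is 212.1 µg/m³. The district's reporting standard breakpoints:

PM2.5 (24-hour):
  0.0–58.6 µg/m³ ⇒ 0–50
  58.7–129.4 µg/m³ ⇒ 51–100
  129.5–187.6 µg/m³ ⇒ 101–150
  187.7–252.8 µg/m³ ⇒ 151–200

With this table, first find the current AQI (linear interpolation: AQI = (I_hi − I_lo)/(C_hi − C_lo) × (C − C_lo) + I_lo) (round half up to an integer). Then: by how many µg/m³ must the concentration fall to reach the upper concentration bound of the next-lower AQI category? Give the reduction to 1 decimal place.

PM2.5: 212.1 lies in 187.7–252.8, so I_lo=151, I_hi=200, C_lo=187.7, C_hi=252.8.
(200−151)/(252.8−187.7) × (212.1−187.7) + 151 = 49/65.1 × 24.4 + 151 ≈ 169.37 → 169.
Current AQI 169 is in the Unhealthy range (151–200). The next-lower category tops out at AQI 150, whose upper concentration bound is 187.6 µg/m³.
Reduction needed = 212.1 − 187.6 = 24.5 µg/m³.

24.5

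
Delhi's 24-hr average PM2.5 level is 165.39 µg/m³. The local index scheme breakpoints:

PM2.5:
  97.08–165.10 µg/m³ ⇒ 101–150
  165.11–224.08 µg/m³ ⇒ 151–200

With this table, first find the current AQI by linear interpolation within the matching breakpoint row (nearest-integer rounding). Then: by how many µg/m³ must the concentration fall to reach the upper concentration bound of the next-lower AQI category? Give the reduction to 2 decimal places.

PM2.5: row 165.11–224.08 (AQI 151–200). (200−151)·(165.39−165.11)/(224.08−165.11) + 151 = 49·0.28/58.97 + 151 ≈ 151.23 → 151.
Current AQI 151 is in the Unhealthy range (151–200). The next-lower category tops out at AQI 150, whose upper concentration bound is 165.10 µg/m³.
Reduction needed = 165.39 − 165.10 = 0.29 µg/m³.

0.29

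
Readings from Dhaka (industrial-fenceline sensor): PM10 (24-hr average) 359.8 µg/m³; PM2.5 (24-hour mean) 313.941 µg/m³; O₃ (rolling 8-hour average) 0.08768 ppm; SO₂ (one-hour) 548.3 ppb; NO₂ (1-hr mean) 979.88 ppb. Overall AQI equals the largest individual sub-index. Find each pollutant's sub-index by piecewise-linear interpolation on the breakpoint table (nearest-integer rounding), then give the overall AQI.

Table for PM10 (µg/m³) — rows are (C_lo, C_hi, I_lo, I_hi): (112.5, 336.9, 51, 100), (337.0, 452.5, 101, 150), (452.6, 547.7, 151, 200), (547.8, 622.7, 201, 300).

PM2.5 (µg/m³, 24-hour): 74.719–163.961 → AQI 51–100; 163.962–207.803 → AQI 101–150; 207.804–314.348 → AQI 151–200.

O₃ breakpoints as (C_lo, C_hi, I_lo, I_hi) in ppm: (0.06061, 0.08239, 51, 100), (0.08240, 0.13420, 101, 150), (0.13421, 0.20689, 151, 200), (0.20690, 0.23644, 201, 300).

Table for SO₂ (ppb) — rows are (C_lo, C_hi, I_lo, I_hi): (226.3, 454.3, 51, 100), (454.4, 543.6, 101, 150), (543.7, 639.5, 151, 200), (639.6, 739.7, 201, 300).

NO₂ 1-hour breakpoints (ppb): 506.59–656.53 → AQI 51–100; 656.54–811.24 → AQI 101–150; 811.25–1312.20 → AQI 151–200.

200

PM10 359.8: bracket 337.0–452.5 → index 101–150; slope 49/115.5, offset 22.8.
AQI = 101 + 49/115.5·22.8 ≈ 110.67 ⇒ 111.
PM2.5 313.941: bracket 207.804–314.348 → index 151–200; slope 49/106.544, offset 106.137.
AQI = 151 + 49/106.544·106.137 ≈ 199.81 ⇒ 200.
O₃: 0.08768 ∈ [0.08240, 0.13420] ↔ index [101, 150].
101 + (0.08768−0.08240)·(150−101)/(0.13420−0.08240) = 101 + 0.00528·49/0.05180 ≈ 105.99, so AQI = 106.
SO₂: 548.3 ∈ [543.7, 639.5] ↔ index [151, 200].
151 + (548.3−543.7)·(200−151)/(639.5−543.7) = 151 + 4.6·49/95.8 ≈ 153.35, so AQI = 153.
NO₂: row 811.25–1312.20 (AQI 151–200). (200−151)·(979.88−811.25)/(1312.20−811.25) + 151 = 49·168.63/500.95 + 151 ≈ 167.49 → 167.
Sub-indices: PM10→111, PM2.5→200, O₃→106, SO₂→153, NO₂→167. Overall AQI = max = 200; dominant pollutant is PM2.5.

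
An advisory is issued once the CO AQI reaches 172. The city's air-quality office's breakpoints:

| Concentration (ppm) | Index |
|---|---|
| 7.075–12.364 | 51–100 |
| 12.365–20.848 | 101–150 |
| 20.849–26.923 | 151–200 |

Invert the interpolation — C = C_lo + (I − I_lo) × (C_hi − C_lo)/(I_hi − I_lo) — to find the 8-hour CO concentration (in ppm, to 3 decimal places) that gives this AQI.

AQI 172 lies in the 151–200 band, which corresponds to 20.849–26.923 ppm.
C = 20.849 + (172−151)×(26.923−20.849)/(200−151) = 20.849 + 21×6.074/49 ≈ 23.45214 ppm → 23.452 ppm to 3 dp.

23.452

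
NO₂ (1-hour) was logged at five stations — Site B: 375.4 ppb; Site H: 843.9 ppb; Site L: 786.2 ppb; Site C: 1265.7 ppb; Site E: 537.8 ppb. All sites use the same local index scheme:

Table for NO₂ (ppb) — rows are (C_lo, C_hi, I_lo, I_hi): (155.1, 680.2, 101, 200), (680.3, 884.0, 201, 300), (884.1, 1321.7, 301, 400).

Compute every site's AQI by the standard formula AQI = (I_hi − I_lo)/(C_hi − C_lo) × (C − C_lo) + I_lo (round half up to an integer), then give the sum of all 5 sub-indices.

Site B: 375.4 lies in 155.1–680.2, so I_lo=101, I_hi=200, C_lo=155.1, C_hi=680.2.
(200−101)/(680.2−155.1) × (375.4−155.1) + 101 = 99/525.1 × 220.3 + 101 ≈ 142.53 → 143.
Site H: row 680.3–884.0 (AQI 201–300). (300−201)·(843.9−680.3)/(884.0−680.3) + 201 = 99·163.6/203.7 + 201 ≈ 280.51 → 281.
Site L: 786.2 ∈ [680.3, 884.0] ↔ index [201, 300].
201 + (786.2−680.3)·(300−201)/(884.0−680.3) = 201 + 105.9·99/203.7 ≈ 252.47, so AQI = 252.
Site C: 1265.7 ∈ [884.1, 1321.7] ↔ index [301, 400].
301 + (1265.7−884.1)·(400−301)/(1321.7−884.1) = 301 + 381.6·99/437.6 ≈ 387.33, so AQI = 387.
Site E 537.8: bracket 155.1–680.2 → index 101–200; slope 99/525.1, offset 382.7.
AQI = 101 + 99/525.1·382.7 ≈ 173.15 ⇒ 173.
AQIs: Site B=143, Site H=281, Site L=252, Site C=387, Site E=173. Sum = 143 + 281 + 252 + 387 + 173 = 1236.

1236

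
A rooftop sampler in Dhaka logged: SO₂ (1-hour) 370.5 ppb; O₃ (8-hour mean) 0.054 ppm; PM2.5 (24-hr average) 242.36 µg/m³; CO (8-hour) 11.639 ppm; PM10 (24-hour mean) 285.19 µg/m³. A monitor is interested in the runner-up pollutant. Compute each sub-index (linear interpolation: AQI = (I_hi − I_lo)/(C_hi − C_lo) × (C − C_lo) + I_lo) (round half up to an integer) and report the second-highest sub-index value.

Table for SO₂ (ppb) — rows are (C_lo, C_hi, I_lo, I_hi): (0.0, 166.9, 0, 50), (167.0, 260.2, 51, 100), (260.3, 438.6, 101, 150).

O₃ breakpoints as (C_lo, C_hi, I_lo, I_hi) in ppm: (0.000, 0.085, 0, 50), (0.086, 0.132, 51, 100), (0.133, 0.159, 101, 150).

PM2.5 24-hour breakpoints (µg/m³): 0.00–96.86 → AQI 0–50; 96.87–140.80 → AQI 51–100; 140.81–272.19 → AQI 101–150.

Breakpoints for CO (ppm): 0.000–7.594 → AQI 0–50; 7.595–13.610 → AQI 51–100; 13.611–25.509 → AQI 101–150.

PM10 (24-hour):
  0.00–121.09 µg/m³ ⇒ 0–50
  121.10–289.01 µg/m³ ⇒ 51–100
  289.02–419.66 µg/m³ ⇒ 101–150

SO₂ 370.5: bracket 260.3–438.6 → index 101–150; slope 49/178.3, offset 110.2.
AQI = 101 + 49/178.3·110.2 ≈ 131.28 ⇒ 131.
O₃ 0.054: bracket 0.000–0.085 → index 0–50; slope 50/0.085, offset 0.054.
AQI = 0 + 50/0.085·0.054 ≈ 31.76 ⇒ 32.
PM2.5: 242.36 ∈ [140.81, 272.19] ↔ index [101, 150].
101 + (242.36−140.81)·(150−101)/(272.19−140.81) = 101 + 101.55·49/131.38 ≈ 138.87, so AQI = 139.
CO: row 7.595–13.610 (AQI 51–100). (100−51)·(11.639−7.595)/(13.610−7.595) + 51 = 49·4.044/6.015 + 51 ≈ 83.94 → 84.
PM10: 285.19 ∈ [121.10, 289.01] ↔ index [51, 100].
51 + (285.19−121.10)·(100−51)/(289.01−121.10) = 51 + 164.09·49/167.91 ≈ 98.89, so AQI = 99.
Sub-indices: SO₂→131, O₃→32, PM2.5→139, CO→84, PM10→99. Ranked high→low: 139, 131, 99, 84, 32. Second-highest sub-index = 131.

131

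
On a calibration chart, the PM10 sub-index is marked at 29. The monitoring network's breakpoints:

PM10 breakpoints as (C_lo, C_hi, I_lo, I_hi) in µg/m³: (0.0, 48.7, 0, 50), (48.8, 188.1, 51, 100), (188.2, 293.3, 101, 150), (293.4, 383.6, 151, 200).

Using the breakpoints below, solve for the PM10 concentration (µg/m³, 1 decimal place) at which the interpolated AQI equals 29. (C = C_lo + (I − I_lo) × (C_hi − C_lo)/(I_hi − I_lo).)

28.2

AQI 29 lies in the 0–50 band, which corresponds to 0.0–48.7 µg/m³.
C = 0.0 + (29−0)×(48.7−0.0)/(50−0) = 0.0 + 29×48.7/50 ≈ 28.246 µg/m³ → 28.2 µg/m³ to 1 dp.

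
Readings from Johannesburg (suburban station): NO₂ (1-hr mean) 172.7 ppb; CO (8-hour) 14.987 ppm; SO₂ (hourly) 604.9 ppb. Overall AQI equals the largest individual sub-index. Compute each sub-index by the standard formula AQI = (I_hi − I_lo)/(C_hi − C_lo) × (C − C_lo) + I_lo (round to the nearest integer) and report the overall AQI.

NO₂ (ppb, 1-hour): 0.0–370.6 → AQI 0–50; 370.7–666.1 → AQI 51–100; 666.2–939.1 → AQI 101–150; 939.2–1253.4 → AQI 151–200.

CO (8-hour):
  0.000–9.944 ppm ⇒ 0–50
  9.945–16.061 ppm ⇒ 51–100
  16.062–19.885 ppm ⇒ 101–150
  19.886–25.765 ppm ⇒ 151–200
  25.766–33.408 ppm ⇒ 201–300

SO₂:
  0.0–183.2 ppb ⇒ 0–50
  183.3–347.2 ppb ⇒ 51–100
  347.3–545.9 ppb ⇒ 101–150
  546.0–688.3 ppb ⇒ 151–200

171

NO₂: 172.7 lies in 0.0–370.6, so I_lo=0, I_hi=50, C_lo=0.0, C_hi=370.6.
(50−0)/(370.6−0.0) × (172.7−0.0) + 0 = 50/370.6 × 172.7 + 0 ≈ 23.30 → 23.
CO: 14.987 lies in 9.945–16.061, so I_lo=51, I_hi=100, C_lo=9.945, C_hi=16.061.
(100−51)/(16.061−9.945) × (14.987−9.945) + 51 = 49/6.116 × 5.042 + 51 ≈ 91.40 → 91.
SO₂ 604.9: bracket 546.0–688.3 → index 151–200; slope 49/142.3, offset 58.9.
AQI = 151 + 49/142.3·58.9 ≈ 171.28 ⇒ 171.
Sub-indices: NO₂→23, CO→91, SO₂→171. Overall AQI = max = 171; dominant pollutant is SO₂.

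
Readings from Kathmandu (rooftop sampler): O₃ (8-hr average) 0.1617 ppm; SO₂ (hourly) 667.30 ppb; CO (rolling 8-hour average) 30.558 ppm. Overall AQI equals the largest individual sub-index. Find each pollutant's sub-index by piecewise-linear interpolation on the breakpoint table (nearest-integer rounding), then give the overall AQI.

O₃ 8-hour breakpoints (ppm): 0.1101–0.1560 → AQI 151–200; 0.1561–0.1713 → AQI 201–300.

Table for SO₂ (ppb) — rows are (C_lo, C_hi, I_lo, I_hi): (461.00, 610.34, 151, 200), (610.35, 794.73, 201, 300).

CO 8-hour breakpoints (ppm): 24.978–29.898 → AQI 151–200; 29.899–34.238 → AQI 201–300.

237

O₃: row 0.1561–0.1713 (AQI 201–300). (300−201)·(0.1617−0.1561)/(0.1713−0.1561) + 201 = 99·0.0056/0.0152 + 201 ≈ 237.47 → 237.
SO₂: 667.30 lies in 610.35–794.73, so I_lo=201, I_hi=300, C_lo=610.35, C_hi=794.73.
(300−201)/(794.73−610.35) × (667.30−610.35) + 201 = 99/184.38 × 56.95 + 201 ≈ 231.58 → 232.
CO: row 29.899–34.238 (AQI 201–300). (300−201)·(30.558−29.899)/(34.238−29.899) + 201 = 99·0.659/4.339 + 201 ≈ 216.04 → 216.
Sub-indices: O₃→237, SO₂→232, CO→216. Overall AQI = max = 237; dominant pollutant is O₃.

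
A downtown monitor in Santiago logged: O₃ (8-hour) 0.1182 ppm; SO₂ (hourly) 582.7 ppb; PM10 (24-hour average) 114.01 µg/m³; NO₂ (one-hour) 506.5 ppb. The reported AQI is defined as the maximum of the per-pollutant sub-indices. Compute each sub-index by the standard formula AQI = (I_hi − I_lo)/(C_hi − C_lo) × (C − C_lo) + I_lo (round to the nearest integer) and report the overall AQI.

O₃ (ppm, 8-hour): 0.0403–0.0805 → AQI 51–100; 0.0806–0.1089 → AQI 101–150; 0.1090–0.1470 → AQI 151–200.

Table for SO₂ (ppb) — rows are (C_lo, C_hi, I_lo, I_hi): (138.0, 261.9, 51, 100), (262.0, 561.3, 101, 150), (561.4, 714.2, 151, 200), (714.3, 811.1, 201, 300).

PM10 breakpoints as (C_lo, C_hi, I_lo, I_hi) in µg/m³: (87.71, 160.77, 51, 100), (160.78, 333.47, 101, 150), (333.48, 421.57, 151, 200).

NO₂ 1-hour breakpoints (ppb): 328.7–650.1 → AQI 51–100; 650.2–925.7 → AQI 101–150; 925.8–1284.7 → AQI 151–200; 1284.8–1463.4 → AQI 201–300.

O₃ 0.1182: bracket 0.1090–0.1470 → index 151–200; slope 49/0.0380, offset 0.0092.
AQI = 151 + 49/0.0380·0.0092 ≈ 162.86 ⇒ 163.
SO₂ 582.7: bracket 561.4–714.2 → index 151–200; slope 49/152.8, offset 21.3.
AQI = 151 + 49/152.8·21.3 ≈ 157.83 ⇒ 158.
PM10: 114.01 ∈ [87.71, 160.77] ↔ index [51, 100].
51 + (114.01−87.71)·(100−51)/(160.77−87.71) = 51 + 26.30·49/73.06 ≈ 68.64, so AQI = 69.
NO₂ 506.5: bracket 328.7–650.1 → index 51–100; slope 49/321.4, offset 177.8.
AQI = 51 + 49/321.4·177.8 ≈ 78.11 ⇒ 78.
Sub-indices: O₃→163, SO₂→158, PM10→69, NO₂→78. Overall AQI = max = 163; dominant pollutant is O₃.

163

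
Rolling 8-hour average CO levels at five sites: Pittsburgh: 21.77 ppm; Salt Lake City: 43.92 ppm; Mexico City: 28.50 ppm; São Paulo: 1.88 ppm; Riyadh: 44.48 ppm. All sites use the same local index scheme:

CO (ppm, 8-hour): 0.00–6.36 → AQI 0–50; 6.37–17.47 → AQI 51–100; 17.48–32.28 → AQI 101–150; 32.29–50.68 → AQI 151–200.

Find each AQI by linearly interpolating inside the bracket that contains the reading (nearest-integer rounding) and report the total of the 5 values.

632

Pittsburgh: 21.77 ∈ [17.48, 32.28] ↔ index [101, 150].
101 + (21.77−17.48)·(150−101)/(32.28−17.48) = 101 + 4.29·49/14.80 ≈ 115.20, so AQI = 115.
Salt Lake City: 43.92 ∈ [32.29, 50.68] ↔ index [151, 200].
151 + (43.92−32.29)·(200−151)/(50.68−32.29) = 151 + 11.63·49/18.39 ≈ 181.99, so AQI = 182.
Mexico City: 28.50 ∈ [17.48, 32.28] ↔ index [101, 150].
101 + (28.50−17.48)·(150−101)/(32.28−17.48) = 101 + 11.02·49/14.80 ≈ 137.49, so AQI = 137.
São Paulo: 1.88 lies in 0.00–6.36, so I_lo=0, I_hi=50, C_lo=0.00, C_hi=6.36.
(50−0)/(6.36−0.00) × (1.88−0.00) + 0 = 50/6.36 × 1.88 + 0 ≈ 14.78 → 15.
Riyadh: 44.48 ∈ [32.29, 50.68] ↔ index [151, 200].
151 + (44.48−32.29)·(200−151)/(50.68−32.29) = 151 + 12.19·49/18.39 ≈ 183.48, so AQI = 183.
AQIs: Pittsburgh=115, Salt Lake City=182, Mexico City=137, São Paulo=15, Riyadh=183. Sum = 115 + 182 + 137 + 15 + 183 = 632.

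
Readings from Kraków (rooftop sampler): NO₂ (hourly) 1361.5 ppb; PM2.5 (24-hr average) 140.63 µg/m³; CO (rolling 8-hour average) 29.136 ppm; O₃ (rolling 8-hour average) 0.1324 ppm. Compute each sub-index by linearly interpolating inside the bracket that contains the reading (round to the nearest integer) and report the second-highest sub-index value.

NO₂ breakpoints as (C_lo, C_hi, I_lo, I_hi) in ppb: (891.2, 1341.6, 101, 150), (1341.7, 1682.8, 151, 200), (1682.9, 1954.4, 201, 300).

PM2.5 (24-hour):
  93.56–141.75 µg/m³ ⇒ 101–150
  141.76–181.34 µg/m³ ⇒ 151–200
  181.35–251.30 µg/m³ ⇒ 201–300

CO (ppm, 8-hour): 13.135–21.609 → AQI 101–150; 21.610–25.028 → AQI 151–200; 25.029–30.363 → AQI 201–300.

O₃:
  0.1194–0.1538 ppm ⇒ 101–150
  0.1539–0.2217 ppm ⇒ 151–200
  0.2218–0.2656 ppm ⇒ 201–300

NO₂: 1361.5 lies in 1341.7–1682.8, so I_lo=151, I_hi=200, C_lo=1341.7, C_hi=1682.8.
(200−151)/(1682.8−1341.7) × (1361.5−1341.7) + 151 = 49/341.1 × 19.8 + 151 ≈ 153.84 → 154.
PM2.5: 140.63 ∈ [93.56, 141.75] ↔ index [101, 150].
101 + (140.63−93.56)·(150−101)/(141.75−93.56) = 101 + 47.07·49/48.19 ≈ 148.86, so AQI = 149.
CO: 29.136 lies in 25.029–30.363, so I_lo=201, I_hi=300, C_lo=25.029, C_hi=30.363.
(300−201)/(30.363−25.029) × (29.136−25.029) + 201 = 99/5.334 × 4.107 + 201 ≈ 277.23 → 277.
O₃: 0.1324 lies in 0.1194–0.1538, so I_lo=101, I_hi=150, C_lo=0.1194, C_hi=0.1538.
(150−101)/(0.1538−0.1194) × (0.1324−0.1194) + 101 = 49/0.0344 × 0.0130 + 101 ≈ 119.52 → 120.
Sub-indices: NO₂→154, PM2.5→149, CO→277, O₃→120. Ranked high→low: 277, 154, 149, 120. Second-highest sub-index = 154.

154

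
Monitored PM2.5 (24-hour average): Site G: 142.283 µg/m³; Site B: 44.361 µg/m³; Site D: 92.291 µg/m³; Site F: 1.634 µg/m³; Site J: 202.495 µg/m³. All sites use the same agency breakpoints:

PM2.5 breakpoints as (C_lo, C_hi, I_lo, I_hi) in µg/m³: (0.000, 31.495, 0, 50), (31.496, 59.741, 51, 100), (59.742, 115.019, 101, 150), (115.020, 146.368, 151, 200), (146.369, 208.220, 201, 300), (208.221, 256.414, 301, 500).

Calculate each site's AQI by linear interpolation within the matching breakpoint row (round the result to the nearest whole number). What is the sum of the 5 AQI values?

691

Site G: 142.283 lies in 115.020–146.368, so I_lo=151, I_hi=200, C_lo=115.020, C_hi=146.368.
(200−151)/(146.368−115.020) × (142.283−115.020) + 151 = 49/31.348 × 27.263 + 151 ≈ 193.61 → 194.
Site B 44.361: bracket 31.496–59.741 → index 51–100; slope 49/28.245, offset 12.865.
AQI = 51 + 49/28.245·12.865 ≈ 73.32 ⇒ 73.
Site D: row 59.742–115.019 (AQI 101–150). (150−101)·(92.291−59.742)/(115.019−59.742) + 101 = 49·32.549/55.277 + 101 ≈ 129.85 → 130.
Site F: row 0.000–31.495 (AQI 0–50). (50−0)·(1.634−0.000)/(31.495−0.000) + 0 = 50·1.634/31.495 + 0 ≈ 2.59 → 3.
Site J: 202.495 ∈ [146.369, 208.220] ↔ index [201, 300].
201 + (202.495−146.369)·(300−201)/(208.220−146.369) = 201 + 56.126·99/61.851 ≈ 290.84, so AQI = 291.
AQIs: Site G=194, Site B=73, Site D=130, Site F=3, Site J=291. Sum = 194 + 73 + 130 + 3 + 291 = 691.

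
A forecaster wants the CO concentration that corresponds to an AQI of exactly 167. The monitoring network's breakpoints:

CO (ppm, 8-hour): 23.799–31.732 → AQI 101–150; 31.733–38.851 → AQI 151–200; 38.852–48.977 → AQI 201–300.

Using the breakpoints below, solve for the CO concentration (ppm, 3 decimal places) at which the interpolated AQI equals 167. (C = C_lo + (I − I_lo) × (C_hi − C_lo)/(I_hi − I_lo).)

AQI 167 lies in the 151–200 band, which corresponds to 31.733–38.851 ppm.
C = 31.733 + (167−151)×(38.851−31.733)/(200−151) = 31.733 + 16×7.118/49 ≈ 34.05724 ppm → 34.057 ppm to 3 dp.

34.057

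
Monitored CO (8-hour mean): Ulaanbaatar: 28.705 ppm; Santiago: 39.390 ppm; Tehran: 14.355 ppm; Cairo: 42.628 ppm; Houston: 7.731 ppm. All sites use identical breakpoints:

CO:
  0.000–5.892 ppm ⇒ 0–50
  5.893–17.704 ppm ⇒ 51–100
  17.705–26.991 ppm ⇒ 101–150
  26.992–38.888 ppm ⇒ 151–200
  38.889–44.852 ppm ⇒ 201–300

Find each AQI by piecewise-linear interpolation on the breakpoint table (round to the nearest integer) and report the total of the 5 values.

Ulaanbaatar: row 26.992–38.888 (AQI 151–200). (200−151)·(28.705−26.992)/(38.888−26.992) + 151 = 49·1.713/11.896 + 151 ≈ 158.06 → 158.
Santiago: row 38.889–44.852 (AQI 201–300). (300−201)·(39.390−38.889)/(44.852−38.889) + 201 = 99·0.501/5.963 + 201 ≈ 209.32 → 209.
Tehran 14.355: bracket 5.893–17.704 → index 51–100; slope 49/11.811, offset 8.462.
AQI = 51 + 49/11.811·8.462 ≈ 86.11 ⇒ 86.
Cairo: 42.628 ∈ [38.889, 44.852] ↔ index [201, 300].
201 + (42.628−38.889)·(300−201)/(44.852−38.889) = 201 + 3.739·99/5.963 ≈ 263.08, so AQI = 263.
Houston: row 5.893–17.704 (AQI 51–100). (100−51)·(7.731−5.893)/(17.704−5.893) + 51 = 49·1.838/11.811 + 51 ≈ 58.63 → 59.
AQIs: Ulaanbaatar=158, Santiago=209, Tehran=86, Cairo=263, Houston=59. Sum = 158 + 209 + 86 + 263 + 59 = 775.

775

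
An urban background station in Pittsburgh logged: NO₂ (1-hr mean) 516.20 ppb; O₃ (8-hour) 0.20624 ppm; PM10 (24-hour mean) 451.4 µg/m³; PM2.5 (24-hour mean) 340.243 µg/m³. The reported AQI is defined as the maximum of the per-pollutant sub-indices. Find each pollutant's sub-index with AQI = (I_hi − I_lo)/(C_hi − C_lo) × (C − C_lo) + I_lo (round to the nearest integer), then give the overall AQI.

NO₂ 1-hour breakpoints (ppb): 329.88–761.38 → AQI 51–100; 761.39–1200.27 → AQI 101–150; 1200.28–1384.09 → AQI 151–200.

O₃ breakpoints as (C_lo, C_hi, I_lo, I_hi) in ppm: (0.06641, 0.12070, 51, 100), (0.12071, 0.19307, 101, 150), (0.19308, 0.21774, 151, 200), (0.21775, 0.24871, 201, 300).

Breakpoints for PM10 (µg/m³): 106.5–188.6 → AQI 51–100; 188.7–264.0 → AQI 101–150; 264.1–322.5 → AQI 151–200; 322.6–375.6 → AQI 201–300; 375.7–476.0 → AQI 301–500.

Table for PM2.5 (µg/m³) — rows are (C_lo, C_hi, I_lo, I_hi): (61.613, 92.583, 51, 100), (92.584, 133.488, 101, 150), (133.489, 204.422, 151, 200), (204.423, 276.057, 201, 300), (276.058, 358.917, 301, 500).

455

NO₂ 516.20: bracket 329.88–761.38 → index 51–100; slope 49/431.50, offset 186.32.
AQI = 51 + 49/431.50·186.32 ≈ 72.16 ⇒ 72.
O₃ 0.20624: bracket 0.19308–0.21774 → index 151–200; slope 49/0.02466, offset 0.01316.
AQI = 151 + 49/0.02466·0.01316 ≈ 177.15 ⇒ 177.
PM10: row 375.7–476.0 (AQI 301–500). (500−301)·(451.4−375.7)/(476.0−375.7) + 301 = 199·75.7/100.3 + 301 ≈ 451.19 → 451.
PM2.5: 340.243 lies in 276.058–358.917, so I_lo=301, I_hi=500, C_lo=276.058, C_hi=358.917.
(500−301)/(358.917−276.058) × (340.243−276.058) + 301 = 199/82.859 × 64.185 + 301 ≈ 455.15 → 455.
Sub-indices: NO₂→72, O₃→177, PM10→451, PM2.5→455. Overall AQI = max = 455; dominant pollutant is PM2.5.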